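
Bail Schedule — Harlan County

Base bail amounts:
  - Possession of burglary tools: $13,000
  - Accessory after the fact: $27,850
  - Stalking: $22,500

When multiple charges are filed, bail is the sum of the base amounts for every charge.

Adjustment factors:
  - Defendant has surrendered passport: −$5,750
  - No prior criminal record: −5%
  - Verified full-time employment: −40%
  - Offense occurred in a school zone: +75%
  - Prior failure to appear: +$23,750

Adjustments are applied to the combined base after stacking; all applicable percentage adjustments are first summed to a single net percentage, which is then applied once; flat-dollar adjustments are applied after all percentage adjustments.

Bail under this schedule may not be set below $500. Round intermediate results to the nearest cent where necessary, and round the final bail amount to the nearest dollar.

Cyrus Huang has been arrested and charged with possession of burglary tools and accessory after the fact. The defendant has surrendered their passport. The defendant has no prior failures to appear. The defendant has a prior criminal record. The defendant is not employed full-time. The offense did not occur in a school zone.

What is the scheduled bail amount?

$35,100

Base amounts from the schedule: possession of burglary tools $13,000; accessory after the fact $27,850.
Stacking rule: sum of all bases. $13,000 + $27,850 = $40,850.
Defendant has surrendered passport (−$5,750 flat): $40,850 − $5,750 = $35,100.
$35,100 is at or above the $500 minimum.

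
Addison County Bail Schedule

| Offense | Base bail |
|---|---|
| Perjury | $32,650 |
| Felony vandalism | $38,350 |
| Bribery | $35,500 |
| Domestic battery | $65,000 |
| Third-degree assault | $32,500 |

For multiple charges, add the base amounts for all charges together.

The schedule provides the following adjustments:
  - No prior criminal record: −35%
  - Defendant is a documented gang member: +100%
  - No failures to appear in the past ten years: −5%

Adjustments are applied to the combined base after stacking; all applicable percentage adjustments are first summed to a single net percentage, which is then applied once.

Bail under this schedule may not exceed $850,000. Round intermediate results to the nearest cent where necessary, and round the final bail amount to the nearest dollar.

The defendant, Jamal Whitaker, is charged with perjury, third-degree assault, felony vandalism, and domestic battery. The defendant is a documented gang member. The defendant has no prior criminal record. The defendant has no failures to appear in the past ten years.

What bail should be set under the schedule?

$269,600

Base amounts from the schedule: perjury $32,650; third-degree assault $32,500; felony vandalism $38,350; domestic battery $65,000.
Stacking rule: sum of all bases. $32,650 + $32,500 + $38,350 + $65,000 = $168,500.
Net percentage adjustment: −35% +100% −5% = +60%. $168,500 × 1.6 = $269,600.
$269,600 is within the $850,000 maximum.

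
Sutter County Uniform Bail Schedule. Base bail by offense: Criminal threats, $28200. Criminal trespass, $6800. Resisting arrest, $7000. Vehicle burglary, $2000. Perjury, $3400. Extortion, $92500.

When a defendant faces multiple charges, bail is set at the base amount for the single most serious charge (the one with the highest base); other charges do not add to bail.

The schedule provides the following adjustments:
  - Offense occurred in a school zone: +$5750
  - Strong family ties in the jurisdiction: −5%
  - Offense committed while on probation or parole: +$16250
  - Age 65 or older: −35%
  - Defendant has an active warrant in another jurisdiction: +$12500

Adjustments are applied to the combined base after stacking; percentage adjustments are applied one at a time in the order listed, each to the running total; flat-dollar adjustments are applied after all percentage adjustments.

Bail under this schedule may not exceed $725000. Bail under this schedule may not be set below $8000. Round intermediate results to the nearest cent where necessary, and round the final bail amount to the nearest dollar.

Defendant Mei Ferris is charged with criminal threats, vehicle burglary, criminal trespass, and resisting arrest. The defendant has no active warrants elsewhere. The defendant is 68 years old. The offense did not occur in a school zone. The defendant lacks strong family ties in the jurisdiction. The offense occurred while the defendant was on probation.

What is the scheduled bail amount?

Base amounts from the schedule: criminal threats $28200; vehicle burglary $2000; criminal trespass $6800; resisting arrest $7000.
Stacking rule: use the highest base only. Highest is criminal threats at $28200. Combined base = $28200.
Age 65 or older (−35%): $28200 × 0.65 = $18330.
Offense committed while on probation or parole (+$16250 flat): $18330 + $16250 = $34580.
$34580 is within the $725000 maximum.
$34580 is at or above the $8000 minimum.

$34580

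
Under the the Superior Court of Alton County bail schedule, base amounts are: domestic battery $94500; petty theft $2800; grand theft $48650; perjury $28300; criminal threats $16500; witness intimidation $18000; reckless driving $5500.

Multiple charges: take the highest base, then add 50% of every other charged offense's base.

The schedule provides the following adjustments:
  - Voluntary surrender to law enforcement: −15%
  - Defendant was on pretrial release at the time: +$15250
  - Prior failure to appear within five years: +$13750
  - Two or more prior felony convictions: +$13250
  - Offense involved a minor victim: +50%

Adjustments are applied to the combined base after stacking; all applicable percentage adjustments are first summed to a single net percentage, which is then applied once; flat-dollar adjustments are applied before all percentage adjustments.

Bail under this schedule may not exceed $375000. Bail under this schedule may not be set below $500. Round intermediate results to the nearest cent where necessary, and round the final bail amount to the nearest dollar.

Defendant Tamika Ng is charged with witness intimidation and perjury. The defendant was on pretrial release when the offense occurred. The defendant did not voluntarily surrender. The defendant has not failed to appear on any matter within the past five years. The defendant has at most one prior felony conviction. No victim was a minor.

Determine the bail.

$52550

Base amounts from the schedule: witness intimidation $18000; perjury $28300.
Stacking rule: highest base plus 50% of each additional charge. Highest is perjury at $28300. Additional: $18000 × 50% = $9000. Combined base = $28300 + $9000 = $37300.
Defendant was on pretrial release at the time (+$15250 flat): $37300 + $15250 = $52550.
$52550 is within the $375000 maximum.
$52550 is at or above the $500 minimum.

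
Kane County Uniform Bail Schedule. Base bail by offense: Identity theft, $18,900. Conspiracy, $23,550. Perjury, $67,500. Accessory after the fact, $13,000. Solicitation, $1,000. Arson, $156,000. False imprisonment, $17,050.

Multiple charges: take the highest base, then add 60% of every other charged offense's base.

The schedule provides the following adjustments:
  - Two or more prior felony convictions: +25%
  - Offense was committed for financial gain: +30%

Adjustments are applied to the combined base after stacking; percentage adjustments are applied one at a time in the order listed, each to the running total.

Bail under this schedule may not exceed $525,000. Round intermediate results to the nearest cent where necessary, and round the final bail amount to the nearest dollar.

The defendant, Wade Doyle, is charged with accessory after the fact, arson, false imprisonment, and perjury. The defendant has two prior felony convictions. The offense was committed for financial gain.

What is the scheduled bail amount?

Base amounts from the schedule: accessory after the fact $13,000; arson $156,000; false imprisonment $17,050; perjury $67,500.
Stacking rule: highest base plus 60% of each additional charge. Highest is arson at $156,000. Additional: $13,000 × 60% = $7,800; $17,050 × 60% = $10,230; $67,500 × 60% = $40,500. Combined base = $156,000 + $58,530 = $214,530.
Two or more prior felony convictions (+25%): $214,530 × 1.25 = $268,162.50.
Offense was committed for financial gain (+30%): $268,162.50 × 1.3 = $348,611.25.
$348,611.25 is within the $525,000 maximum.
Rounded to the nearest dollar: $348,611.

$348,611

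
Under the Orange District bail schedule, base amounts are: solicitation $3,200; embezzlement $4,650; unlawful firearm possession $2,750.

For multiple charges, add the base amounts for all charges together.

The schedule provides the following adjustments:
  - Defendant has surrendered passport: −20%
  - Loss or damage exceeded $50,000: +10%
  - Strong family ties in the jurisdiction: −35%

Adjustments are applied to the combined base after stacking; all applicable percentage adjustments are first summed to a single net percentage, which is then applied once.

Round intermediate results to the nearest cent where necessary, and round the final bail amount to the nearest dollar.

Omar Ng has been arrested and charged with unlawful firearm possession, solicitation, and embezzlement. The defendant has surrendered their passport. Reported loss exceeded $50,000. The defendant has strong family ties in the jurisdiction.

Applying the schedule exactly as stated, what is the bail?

$5,830

Base amounts from the schedule: unlawful firearm possession $2,750; solicitation $3,200; embezzlement $4,650.
Stacking rule: sum of all bases. $2,750 + $3,200 + $4,650 = $10,600.
Net percentage adjustment: −20% +10% −35% = −45%. $10,600 × 0.55 = $5,830.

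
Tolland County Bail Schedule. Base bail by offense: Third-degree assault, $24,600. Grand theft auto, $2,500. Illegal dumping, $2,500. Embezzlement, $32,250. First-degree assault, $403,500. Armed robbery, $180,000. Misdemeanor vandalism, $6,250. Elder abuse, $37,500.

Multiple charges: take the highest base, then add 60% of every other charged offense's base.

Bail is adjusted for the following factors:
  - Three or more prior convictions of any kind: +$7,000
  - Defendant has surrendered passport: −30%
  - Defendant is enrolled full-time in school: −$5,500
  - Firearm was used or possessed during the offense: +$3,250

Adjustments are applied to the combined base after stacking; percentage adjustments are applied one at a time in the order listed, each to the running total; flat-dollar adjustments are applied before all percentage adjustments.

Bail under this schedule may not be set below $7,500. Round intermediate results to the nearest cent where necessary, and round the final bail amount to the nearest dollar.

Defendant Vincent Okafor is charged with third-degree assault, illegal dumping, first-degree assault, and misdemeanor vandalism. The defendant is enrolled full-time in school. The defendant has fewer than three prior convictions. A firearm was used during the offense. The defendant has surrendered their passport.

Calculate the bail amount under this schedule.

$294,882

Base amounts from the schedule: third-degree assault $24,600; illegal dumping $2,500; first-degree assault $403,500; misdemeanor vandalism $6,250.
Stacking rule: highest base plus 60% of each additional charge. Highest is first-degree assault at $403,500. Additional: $24,600 × 60% = $14,760; $2,500 × 60% = $1,500; $6,250 × 60% = $3,750. Combined base = $403,500 + $20,010 = $423,510.
Defendant is enrolled full-time in school (−$5,500 flat): $423,510 − $5,500 = $418,010.
Firearm was used or possessed during the offense (+$3,250 flat): $418,010 + $3,250 = $421,260.
Defendant has surrendered passport (−30%): $421,260 × 0.7 = $294,882.
$294,882 is at or above the $7,500 minimum.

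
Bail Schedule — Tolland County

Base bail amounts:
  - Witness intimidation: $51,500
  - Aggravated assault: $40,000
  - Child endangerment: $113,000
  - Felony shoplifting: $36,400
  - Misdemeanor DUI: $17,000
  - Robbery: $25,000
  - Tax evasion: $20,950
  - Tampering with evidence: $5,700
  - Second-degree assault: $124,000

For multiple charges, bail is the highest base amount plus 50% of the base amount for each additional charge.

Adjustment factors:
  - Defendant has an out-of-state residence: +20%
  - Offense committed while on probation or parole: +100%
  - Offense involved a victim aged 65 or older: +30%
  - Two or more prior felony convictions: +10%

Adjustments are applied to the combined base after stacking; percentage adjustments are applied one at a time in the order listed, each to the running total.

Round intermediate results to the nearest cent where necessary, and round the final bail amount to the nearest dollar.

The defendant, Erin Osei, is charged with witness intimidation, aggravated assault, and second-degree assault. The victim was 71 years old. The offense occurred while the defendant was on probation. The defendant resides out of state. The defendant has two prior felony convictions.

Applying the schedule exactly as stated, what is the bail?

Base amounts from the schedule: witness intimidation $51,500; aggravated assault $40,000; second-degree assault $124,000.
Stacking rule: highest base plus 50% of each additional charge. Highest is second-degree assault at $124,000. Additional: $51,500 × 50% = $25,750; $40,000 × 50% = $20,000. Combined base = $124,000 + $45,750 = $169,750.
Defendant has an out-of-state residence (+20%): $169,750 × 1.2 = $203,700.
Offense committed while on probation or parole (+100%): $203,700 × 2 = $407,400.
Offense involved a victim aged 65 or older (+30%): $407,400 × 1.3 = $529,620.
Two or more prior felony convictions (+10%): $529,620 × 1.1 = $582,582.

$582,582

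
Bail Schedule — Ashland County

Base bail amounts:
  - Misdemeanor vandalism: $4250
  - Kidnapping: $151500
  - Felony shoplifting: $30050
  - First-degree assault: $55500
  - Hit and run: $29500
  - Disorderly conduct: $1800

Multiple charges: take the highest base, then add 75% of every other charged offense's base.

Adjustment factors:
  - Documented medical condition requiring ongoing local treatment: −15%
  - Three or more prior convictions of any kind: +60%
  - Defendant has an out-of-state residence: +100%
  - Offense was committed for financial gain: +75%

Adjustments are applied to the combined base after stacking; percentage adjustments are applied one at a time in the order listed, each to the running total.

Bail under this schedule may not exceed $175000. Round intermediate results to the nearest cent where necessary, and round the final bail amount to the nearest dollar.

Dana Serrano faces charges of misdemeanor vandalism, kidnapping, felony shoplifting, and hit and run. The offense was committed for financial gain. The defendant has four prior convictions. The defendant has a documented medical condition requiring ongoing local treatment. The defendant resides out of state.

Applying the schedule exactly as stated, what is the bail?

$175000

Base amounts from the schedule: misdemeanor vandalism $4250; kidnapping $151500; felony shoplifting $30050; hit and run $29500.
Stacking rule: highest base plus 75% of each additional charge. Highest is kidnapping at $151500. Additional: $4250 × 75% = $3187.50; $30050 × 75% = $22537.50; $29500 × 75% = $22125. Combined base = $151500 + $47850 = $199350.
Documented medical condition requiring ongoing local treatment (−15%): $199350 × 0.85 = $169447.50.
Three or more prior convictions of any kind (+60%): $169447.50 × 1.6 = $271116.
Defendant has an out-of-state residence (+100%): $271116 × 2 = $542232.
Offense was committed for financial gain (+75%): $542232 × 1.75 = $948906.
Result $948906 exceeds the maximum of $175000; bail is capped at $175000.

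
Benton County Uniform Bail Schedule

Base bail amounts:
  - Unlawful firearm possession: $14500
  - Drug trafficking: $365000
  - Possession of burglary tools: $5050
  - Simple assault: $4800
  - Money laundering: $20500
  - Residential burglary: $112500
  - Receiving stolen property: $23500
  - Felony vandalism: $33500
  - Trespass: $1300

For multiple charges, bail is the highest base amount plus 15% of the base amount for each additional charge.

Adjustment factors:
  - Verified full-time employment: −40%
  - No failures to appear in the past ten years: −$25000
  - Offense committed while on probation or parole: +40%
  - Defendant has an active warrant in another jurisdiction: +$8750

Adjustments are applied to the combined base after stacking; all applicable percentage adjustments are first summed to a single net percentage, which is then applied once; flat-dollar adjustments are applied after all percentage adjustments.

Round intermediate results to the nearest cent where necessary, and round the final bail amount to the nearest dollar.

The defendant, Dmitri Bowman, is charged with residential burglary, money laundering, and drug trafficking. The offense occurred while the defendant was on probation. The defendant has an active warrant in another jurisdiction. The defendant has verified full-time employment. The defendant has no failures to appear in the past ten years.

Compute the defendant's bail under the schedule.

$368700

Base amounts from the schedule: residential burglary $112500; money laundering $20500; drug trafficking $365000.
Stacking rule: highest base plus 15% of each additional charge. Highest is drug trafficking at $365000. Additional: $112500 × 15% = $16875; $20500 × 15% = $3075. Combined base = $365000 + $19950 = $384950.
Net percentage adjustment: −40% +40% = +0%. $384950 × 1 = $384950.
No failures to appear in the past ten years (−$25000 flat): $384950 − $25000 = $359950.
Defendant has an active warrant in another jurisdiction (+$8750 flat): $359950 + $8750 = $368700.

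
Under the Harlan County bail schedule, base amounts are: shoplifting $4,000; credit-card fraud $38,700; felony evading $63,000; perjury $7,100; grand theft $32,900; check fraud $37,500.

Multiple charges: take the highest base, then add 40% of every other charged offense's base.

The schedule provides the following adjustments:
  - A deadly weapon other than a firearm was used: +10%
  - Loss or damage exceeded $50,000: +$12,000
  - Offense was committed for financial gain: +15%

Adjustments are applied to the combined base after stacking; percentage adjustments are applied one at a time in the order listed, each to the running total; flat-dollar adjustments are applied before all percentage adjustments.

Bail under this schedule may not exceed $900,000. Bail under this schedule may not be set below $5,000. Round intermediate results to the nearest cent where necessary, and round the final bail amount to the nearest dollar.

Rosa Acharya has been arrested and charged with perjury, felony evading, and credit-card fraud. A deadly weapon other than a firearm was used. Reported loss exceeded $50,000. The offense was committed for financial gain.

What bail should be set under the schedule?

Base amounts from the schedule: perjury $7,100; felony evading $63,000; credit-card fraud $38,700.
Stacking rule: highest base plus 40% of each additional charge. Highest is felony evading at $63,000. Additional: $7,100 × 40% = $2,840; $38,700 × 40% = $15,480. Combined base = $63,000 + $18,320 = $81,320.
Loss or damage exceeded $50,000 (+$12,000 flat): $81,320 + $12,000 = $93,320.
A deadly weapon other than a firearm was used (+10%): $93,320 × 1.1 = $102,652.
Offense was committed for financial gain (+15%): $102,652 × 1.15 = $118,049.80.
$118,049.80 is within the $900,000 maximum.
$118,049.80 is at or above the $5,000 minimum.
Rounded to the nearest dollar: $118,050.

$118,050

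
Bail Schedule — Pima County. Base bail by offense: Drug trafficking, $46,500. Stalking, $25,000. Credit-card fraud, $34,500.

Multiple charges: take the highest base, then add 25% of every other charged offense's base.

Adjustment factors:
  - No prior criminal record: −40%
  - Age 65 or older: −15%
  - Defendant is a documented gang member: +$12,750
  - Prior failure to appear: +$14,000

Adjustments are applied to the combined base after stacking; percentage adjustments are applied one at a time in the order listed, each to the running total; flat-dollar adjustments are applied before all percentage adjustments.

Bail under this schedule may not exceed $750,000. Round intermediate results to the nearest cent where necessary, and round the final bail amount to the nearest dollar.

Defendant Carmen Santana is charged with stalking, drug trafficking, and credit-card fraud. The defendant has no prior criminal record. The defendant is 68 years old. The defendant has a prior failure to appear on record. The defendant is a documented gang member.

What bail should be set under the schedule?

Base amounts from the schedule: stalking $25,000; drug trafficking $46,500; credit-card fraud $34,500.
Stacking rule: highest base plus 25% of each additional charge. Highest is drug trafficking at $46,500. Additional: $25,000 × 25% = $6,250; $34,500 × 25% = $8,625. Combined base = $46,500 + $14,875 = $61,375.
Defendant is a documented gang member (+$12,750 flat): $61,375 + $12,750 = $74,125.
Prior failure to appear (+$14,000 flat): $74,125 + $14,000 = $88,125.
No prior criminal record (−40%): $88,125 × 0.6 = $52,875.
Age 65 or older (−15%): $52,875 × 0.85 = $44,943.75.
$44,943.75 is within the $750,000 maximum.
Rounded to the nearest dollar: $44,944.

$44,944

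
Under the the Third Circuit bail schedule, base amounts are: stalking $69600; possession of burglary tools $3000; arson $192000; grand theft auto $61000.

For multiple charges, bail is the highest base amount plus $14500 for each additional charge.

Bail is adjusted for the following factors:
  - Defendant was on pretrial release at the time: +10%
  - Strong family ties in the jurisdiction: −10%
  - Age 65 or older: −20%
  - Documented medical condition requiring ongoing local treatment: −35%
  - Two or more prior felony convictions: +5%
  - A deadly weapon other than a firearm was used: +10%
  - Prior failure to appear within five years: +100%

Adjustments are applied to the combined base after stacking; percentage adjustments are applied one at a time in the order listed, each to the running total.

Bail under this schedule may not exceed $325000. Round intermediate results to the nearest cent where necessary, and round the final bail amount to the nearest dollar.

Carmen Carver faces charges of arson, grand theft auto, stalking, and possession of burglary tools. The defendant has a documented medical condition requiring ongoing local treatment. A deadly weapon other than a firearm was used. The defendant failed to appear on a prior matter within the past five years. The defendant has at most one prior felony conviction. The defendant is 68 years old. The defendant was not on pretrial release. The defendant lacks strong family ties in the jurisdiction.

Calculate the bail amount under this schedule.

$269412

Base amounts from the schedule: arson $192000; grand theft auto $61000; stalking $69600; possession of burglary tools $3000.
Stacking rule: highest base plus $14500 per additional charge. Highest is arson at $192000; 3 additional charges → +$43500. Combined base = $235500.
Age 65 or older (−20%): $235500 × 0.8 = $188400.
Documented medical condition requiring ongoing local treatment (−35%): $188400 × 0.65 = $122460.
A deadly weapon other than a firearm was used (+10%): $122460 × 1.1 = $134706.
Prior failure to appear within five years (+100%): $134706 × 2 = $269412.
$269412 is within the $325000 maximum.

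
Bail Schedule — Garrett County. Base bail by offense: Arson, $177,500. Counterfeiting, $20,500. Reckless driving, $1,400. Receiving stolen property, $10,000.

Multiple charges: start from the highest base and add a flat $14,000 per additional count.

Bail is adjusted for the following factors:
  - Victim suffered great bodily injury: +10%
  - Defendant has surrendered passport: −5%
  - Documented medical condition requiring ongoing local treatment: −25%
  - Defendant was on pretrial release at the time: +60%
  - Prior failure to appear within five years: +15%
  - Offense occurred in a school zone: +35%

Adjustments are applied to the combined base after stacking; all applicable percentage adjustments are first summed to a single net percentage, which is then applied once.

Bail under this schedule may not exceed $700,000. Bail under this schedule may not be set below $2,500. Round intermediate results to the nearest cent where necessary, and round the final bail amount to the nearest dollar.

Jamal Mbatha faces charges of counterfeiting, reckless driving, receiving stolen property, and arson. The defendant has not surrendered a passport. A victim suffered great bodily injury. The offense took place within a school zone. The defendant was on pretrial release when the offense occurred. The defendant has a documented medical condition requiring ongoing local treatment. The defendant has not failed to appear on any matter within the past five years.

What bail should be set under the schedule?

Base amounts from the schedule: counterfeiting $20,500; reckless driving $1,400; receiving stolen property $10,000; arson $177,500.
Stacking rule: highest base plus $14,000 per additional charge. Highest is arson at $177,500; 3 additional charges → +$42,000. Combined base = $219,500.
Net percentage adjustment: +10% −25% +60% +35% = +80%. $219,500 × 1.8 = $395,100.
$395,100 is within the $700,000 maximum.
$395,100 is at or above the $2,500 minimum.

$395,100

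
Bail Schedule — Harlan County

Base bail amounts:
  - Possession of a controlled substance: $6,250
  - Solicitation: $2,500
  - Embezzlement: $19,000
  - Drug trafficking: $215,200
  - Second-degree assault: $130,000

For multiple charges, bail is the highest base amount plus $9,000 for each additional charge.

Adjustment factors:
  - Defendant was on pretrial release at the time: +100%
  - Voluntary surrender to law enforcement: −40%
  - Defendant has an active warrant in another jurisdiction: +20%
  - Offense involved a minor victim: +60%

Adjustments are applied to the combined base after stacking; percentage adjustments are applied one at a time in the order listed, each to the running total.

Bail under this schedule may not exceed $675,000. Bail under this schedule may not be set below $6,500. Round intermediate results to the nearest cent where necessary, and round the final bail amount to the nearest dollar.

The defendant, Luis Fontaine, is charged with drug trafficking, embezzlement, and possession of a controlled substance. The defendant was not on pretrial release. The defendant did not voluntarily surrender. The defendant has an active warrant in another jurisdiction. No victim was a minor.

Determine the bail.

Base amounts from the schedule: drug trafficking $215,200; embezzlement $19,000; possession of a controlled substance $6,250.
Stacking rule: highest base plus $9,000 per additional charge. Highest is drug trafficking at $215,200; 2 additional charges → +$18,000. Combined base = $233,200.
Defendant has an active warrant in another jurisdiction (+20%): $233,200 × 1.2 = $279,840.
$279,840 is within the $675,000 maximum.
$279,840 is at or above the $6,500 minimum.

$279,840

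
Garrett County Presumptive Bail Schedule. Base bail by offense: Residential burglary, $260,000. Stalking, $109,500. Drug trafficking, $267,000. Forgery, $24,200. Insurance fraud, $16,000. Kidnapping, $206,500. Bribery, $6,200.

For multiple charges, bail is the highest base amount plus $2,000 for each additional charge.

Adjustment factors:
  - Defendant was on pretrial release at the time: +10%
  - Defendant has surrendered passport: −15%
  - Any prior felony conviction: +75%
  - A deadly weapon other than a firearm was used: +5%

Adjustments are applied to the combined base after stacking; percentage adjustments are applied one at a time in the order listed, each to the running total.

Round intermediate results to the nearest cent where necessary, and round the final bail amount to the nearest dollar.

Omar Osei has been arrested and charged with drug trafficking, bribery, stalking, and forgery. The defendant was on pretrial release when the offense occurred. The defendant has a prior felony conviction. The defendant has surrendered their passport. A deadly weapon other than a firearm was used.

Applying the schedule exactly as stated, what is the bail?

$469,031

Base amounts from the schedule: drug trafficking $267,000; bribery $6,200; stalking $109,500; forgery $24,200.
Stacking rule: highest base plus $2,000 per additional charge. Highest is drug trafficking at $267,000; 3 additional charges → +$6,000. Combined base = $273,000.
Defendant was on pretrial release at the time (+10%): $273,000 × 1.1 = $300,300.
Defendant has surrendered passport (−15%): $300,300 × 0.85 = $255,255.
Any prior felony conviction (+75%): $255,255 × 1.75 = $446,696.25.
A deadly weapon other than a firearm was used (+5%): $446,696.25 × 1.05 = $469,031.06.
Rounded to the nearest dollar: $469,031.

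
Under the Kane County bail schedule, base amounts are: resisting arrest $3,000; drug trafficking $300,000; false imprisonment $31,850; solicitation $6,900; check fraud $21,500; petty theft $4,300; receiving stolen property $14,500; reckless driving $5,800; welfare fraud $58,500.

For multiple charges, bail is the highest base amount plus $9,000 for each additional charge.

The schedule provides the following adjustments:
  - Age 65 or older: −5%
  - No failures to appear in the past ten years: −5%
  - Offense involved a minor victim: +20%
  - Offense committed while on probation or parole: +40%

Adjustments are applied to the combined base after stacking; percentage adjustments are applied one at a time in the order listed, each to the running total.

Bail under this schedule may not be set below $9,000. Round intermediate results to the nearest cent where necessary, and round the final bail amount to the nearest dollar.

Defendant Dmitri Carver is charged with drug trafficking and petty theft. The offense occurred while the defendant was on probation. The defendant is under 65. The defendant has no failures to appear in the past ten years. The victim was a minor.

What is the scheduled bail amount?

Base amounts from the schedule: drug trafficking $300,000; petty theft $4,300.
Stacking rule: highest base plus $9,000 per additional charge. Highest is drug trafficking at $300,000; 1 additional charge → +$9,000. Combined base = $309,000.
No failures to appear in the past ten years (−5%): $309,000 × 0.95 = $293,550.
Offense involved a minor victim (+20%): $293,550 × 1.2 = $352,260.
Offense committed while on probation or parole (+40%): $352,260 × 1.4 = $493,164.
$493,164 is at or above the $9,000 minimum.

$493,164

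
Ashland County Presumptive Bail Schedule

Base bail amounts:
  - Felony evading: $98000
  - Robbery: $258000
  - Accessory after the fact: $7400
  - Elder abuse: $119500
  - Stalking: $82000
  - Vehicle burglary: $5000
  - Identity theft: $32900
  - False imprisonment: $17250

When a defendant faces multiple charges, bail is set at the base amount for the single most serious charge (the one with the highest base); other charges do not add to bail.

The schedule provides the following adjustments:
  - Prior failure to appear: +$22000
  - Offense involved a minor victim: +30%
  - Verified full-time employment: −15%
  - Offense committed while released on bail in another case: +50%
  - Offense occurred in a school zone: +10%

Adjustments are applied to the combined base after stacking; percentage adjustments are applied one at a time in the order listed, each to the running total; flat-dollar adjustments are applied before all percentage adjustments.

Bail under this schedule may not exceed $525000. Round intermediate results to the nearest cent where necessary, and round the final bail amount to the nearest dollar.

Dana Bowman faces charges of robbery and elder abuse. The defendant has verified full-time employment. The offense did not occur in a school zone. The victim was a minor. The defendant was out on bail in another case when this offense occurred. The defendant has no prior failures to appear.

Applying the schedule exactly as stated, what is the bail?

$427635

Base amounts from the schedule: robbery $258000; elder abuse $119500.
Stacking rule: use the highest base only. Highest is robbery at $258000. Combined base = $258000.
Offense involved a minor victim (+30%): $258000 × 1.3 = $335400.
Verified full-time employment (−15%): $335400 × 0.85 = $285090.
Offense committed while released on bail in another case (+50%): $285090 × 1.5 = $427635.
$427635 is within the $525000 maximum.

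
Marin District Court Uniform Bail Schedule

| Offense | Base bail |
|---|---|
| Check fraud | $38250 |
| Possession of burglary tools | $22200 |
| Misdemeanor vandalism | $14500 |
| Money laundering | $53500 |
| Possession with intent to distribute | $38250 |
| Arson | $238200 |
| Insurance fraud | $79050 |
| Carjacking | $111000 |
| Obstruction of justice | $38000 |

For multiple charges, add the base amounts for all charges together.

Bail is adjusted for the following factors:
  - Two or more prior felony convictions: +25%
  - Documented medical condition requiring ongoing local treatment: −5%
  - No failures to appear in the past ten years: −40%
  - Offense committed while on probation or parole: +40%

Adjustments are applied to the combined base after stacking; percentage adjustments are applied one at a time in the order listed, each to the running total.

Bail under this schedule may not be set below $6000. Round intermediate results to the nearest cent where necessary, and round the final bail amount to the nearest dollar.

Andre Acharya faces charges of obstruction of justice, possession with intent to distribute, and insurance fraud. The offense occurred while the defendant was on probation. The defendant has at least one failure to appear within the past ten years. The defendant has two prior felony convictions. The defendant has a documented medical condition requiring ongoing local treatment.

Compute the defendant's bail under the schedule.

$258186

Base amounts from the schedule: obstruction of justice $38000; possession with intent to distribute $38250; insurance fraud $79050.
Stacking rule: sum of all bases. $38000 + $38250 + $79050 = $155300.
Two or more prior felony convictions (+25%): $155300 × 1.25 = $194125.
Documented medical condition requiring ongoing local treatment (−5%): $194125 × 0.95 = $184418.75.
Offense committed while on probation or parole (+40%): $184418.75 × 1.4 = $258186.25.
$258186.25 is at or above the $6000 minimum.
Rounded to the nearest dollar: $258186.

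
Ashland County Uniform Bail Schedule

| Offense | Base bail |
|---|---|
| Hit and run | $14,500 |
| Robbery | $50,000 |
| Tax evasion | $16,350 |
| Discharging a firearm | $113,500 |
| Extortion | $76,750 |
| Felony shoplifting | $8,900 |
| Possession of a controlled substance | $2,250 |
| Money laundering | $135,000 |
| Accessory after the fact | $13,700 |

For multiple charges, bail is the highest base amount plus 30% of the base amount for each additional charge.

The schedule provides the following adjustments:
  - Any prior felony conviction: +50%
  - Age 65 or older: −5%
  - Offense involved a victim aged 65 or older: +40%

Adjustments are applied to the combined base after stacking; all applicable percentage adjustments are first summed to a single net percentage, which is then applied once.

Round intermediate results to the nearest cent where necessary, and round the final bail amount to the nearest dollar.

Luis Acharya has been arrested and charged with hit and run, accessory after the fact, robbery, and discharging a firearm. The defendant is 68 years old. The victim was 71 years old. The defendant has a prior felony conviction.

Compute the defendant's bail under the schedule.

$253,376

Base amounts from the schedule: hit and run $14,500; accessory after the fact $13,700; robbery $50,000; discharging a firearm $113,500.
Stacking rule: highest base plus 30% of each additional charge. Highest is discharging a firearm at $113,500. Additional: $14,500 × 30% = $4,350; $13,700 × 30% = $4,110; $50,000 × 30% = $15,000. Combined base = $113,500 + $23,460 = $136,960.
Net percentage adjustment: +50% −5% +40% = +85%. $136,960 × 1.85 = $253,376.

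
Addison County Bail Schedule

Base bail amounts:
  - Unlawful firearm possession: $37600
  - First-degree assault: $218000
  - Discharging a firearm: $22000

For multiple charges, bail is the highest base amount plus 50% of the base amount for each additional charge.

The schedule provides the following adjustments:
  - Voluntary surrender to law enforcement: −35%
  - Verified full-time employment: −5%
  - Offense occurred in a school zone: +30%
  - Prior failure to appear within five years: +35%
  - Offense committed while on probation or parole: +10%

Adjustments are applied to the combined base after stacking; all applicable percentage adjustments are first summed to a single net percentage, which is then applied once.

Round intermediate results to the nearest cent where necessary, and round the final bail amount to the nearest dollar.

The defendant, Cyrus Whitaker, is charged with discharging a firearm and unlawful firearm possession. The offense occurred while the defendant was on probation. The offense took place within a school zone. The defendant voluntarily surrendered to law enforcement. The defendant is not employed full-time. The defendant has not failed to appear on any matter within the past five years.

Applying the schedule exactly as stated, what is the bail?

$51030

Base amounts from the schedule: discharging a firearm $22000; unlawful firearm possession $37600.
Stacking rule: highest base plus 50% of each additional charge. Highest is unlawful firearm possession at $37600. Additional: $22000 × 50% = $11000. Combined base = $37600 + $11000 = $48600.
Net percentage adjustment: −35% +30% +10% = +5%. $48600 × 1.05 = $51030.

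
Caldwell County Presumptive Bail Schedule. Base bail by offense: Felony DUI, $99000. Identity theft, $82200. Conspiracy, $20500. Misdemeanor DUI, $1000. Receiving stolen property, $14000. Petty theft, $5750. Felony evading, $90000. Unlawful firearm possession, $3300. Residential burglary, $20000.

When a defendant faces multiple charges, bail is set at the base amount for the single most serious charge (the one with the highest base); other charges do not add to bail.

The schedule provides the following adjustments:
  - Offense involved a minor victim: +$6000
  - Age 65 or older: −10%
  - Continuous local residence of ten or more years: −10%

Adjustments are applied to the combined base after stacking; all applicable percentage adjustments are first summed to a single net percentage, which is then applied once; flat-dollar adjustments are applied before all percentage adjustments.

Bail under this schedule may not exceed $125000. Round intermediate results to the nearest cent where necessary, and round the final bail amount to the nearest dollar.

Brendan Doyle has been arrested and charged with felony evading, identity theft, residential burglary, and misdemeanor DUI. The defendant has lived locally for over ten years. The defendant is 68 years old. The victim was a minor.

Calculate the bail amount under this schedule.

$76800

Base amounts from the schedule: felony evading $90000; identity theft $82200; residential burglary $20000; misdemeanor DUI $1000.
Stacking rule: use the highest base only. Highest is felony evading at $90000. Combined base = $90000.
Offense involved a minor victim (+$6000 flat): $90000 + $6000 = $96000.
Net percentage adjustment: −10% −10% = −20%. $96000 × 0.8 = $76800.
$76800 is within the $125000 maximum.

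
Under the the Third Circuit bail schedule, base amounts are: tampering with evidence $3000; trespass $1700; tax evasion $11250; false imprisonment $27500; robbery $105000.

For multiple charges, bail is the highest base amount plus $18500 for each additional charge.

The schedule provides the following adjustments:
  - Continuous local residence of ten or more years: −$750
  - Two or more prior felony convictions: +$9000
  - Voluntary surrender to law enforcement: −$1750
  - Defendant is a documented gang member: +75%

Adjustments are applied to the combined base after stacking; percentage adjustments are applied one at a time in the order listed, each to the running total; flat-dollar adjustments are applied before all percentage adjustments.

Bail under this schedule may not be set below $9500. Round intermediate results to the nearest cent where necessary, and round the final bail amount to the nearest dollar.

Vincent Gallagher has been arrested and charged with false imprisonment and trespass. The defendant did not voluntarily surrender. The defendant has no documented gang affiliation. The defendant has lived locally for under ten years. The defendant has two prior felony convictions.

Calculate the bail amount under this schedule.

$55000

Base amounts from the schedule: false imprisonment $27500; trespass $1700.
Stacking rule: highest base plus $18500 per additional charge. Highest is false imprisonment at $27500; 1 additional charge → +$18500. Combined base = $46000.
Two or more prior felony convictions (+$9000 flat): $46000 + $9000 = $55000.
$55000 is at or above the $9500 minimum.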